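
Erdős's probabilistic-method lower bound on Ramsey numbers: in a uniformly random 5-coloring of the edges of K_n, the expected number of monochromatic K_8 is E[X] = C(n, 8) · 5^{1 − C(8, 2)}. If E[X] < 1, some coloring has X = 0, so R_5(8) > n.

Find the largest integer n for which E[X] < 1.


We need C(n, 8) · 5^{1 − 28} < 1, i.e. C(n, 8) < 5^{28 − 1} = 7450580596923828125.
Check values of n near the boundary:
  n = 859: C(859, 8) = 7115855595170747139; 7115855595170747139 < 7450580596923828125? YES
  n = 860: C(860, 8) = 7182671140665308145; 7182671140665308145 < 7450580596923828125? YES
  n = 861: C(861, 8) = 7250034996615275865; 7250034996615275865 < 7450580596923828125? YES
  n = 862: C(862, 8) = 7317951015318931845; 7317951015318931845 < 7450580596923828125? YES
  n = 863: C(863, 8) = 7386423071602617757; 7386423071602617757 < 7450580596923828125? YES
  n = 864: C(864, 8) = 7455455062926006708; 7455455062926006708 < 7450580596923828125? NO
  n = 865: C(865, 8) = 7525050909487743060; 7525050909487743060 < 7450580596923828125? NO
The largest n with C(n, 8) < 7450580596923828125 is n = 863 (where E[X] = 7386423071602617757/7450580596923828125 ≈ 0.9914). Hence R_5(8) > 863, i.e. R_5(8) ≥ 864.

Largest n = 863; hence R_5(8) > 863.


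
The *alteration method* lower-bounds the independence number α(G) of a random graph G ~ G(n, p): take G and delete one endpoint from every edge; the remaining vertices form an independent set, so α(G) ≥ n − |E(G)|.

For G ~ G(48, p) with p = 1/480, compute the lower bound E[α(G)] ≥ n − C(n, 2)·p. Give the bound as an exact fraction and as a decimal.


E[|E(G)|] = C(48, 2)·p = 1128 · (1/480) = 47/20.
E[α(G)] ≥ n − E[|E(G)|] = 48 − 47/20 = 913/20.
Numerically: ≈ 45.650.
(This is only a lower bound; the true E[α(G)] may be larger.)

E[α(G)] ≥ 913/20 ≈ 45.650.


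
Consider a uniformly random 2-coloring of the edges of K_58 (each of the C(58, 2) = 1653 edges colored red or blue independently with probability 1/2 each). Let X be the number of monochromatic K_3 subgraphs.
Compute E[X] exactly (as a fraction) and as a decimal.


Let X = Σ_S X_S over the C(58, 3) = 30856 subsets S of size 3, where X_S = 1 if the K_3 on S is monochromatic.
For a fixed S, the K_3 on S has C(3, 2) = 3 edges. P[all 3 edges red] = (1/2)^3, and likewise for blue, so P[monochromatic] = 2·(1/2)^3 = 2^{1 − 3} = 1/4.
By linearity of expectation: E[X] = C(58, 3) · 2^{1 − 3} = 30856 · 1/4 = 7714.
Numerically: E[X] ≈ 7714.00000.

E[X] = C(58,3)·2^(1−C(3,2)) = 7714 ≈ 7714.00000.


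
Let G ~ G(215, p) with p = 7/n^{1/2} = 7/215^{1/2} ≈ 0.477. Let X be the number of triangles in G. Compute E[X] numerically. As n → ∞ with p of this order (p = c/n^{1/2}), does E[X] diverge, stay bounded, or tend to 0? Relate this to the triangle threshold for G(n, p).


Number of potential triangles: C(215, 3) = 1633355.
Each occurs with probability p³ ≈ (0.477)³ ≈ 1.08802e-01.
By linearity: E[X] = C(215, 3)·p³ ≈ 1633355 · 1.08802e-01 ≈ 177712.107.
Since α = 1/2 < 1, p = c/n^{1/2} ≫ 1/n is above the triangle threshold p ~ 1/n. Asymptotically E[X] ~ (c³/6)·n^{3(1−α)} = (7³/6)·n^{1.5} → ∞; triangles are abundant w.h.p.

E[X] ≈ 177712.107; in regime p = Θ(1/n^{1/2}) E[X] diverges (above the triangle threshold p ~ 1/n).


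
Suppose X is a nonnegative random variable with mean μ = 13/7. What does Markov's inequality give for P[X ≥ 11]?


μ = E[X] = 13/7, a = 11.
Markov: P[X ≥ 11] ≤ μ/a = (13/7)/11 = 13/77.
Numerically: ≈ 0.1688.
(Since a = 11 > μ = 1.8571, the bound 13/77 is < 1 and informative.)

P[X ≥ 11] ≤ 13/77 ≈ 0.1688.


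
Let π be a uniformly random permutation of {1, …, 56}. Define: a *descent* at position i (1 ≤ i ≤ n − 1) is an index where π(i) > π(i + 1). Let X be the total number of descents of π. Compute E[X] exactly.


Write X = Σ X_I over i = 1, …, 55, with X_I the indicator of one descent.
There are 55 indicators.
For each fixed i, the pair (π(i), π(i+1)) is a uniformly random ordered pair of distinct values from {1, …, 56}; by symmetry P[π(i) > π(i+1)] = 1/2.
By linearity: E[X] = 55 · (1/2) = (56 − 1) · (1/2) = 55/2 ≈ 27.500.

E[X] = 55/2 = 27.500.


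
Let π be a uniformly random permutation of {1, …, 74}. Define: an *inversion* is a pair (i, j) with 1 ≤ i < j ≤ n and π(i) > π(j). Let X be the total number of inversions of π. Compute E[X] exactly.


Write X = Σ X_I over the C(74, 2) = 2701 pairs i < j, with X_I the indicator of one inversion.
There are 2701 indicators.
For each fixed pair i < j, the values π(i) and π(j) are two distinct elements of {1, …, 74} in uniformly random order; by symmetry P[π(i) > π(j)] = 1/2.
By linearity: E[X] = 2701 · (1/2) = C(74, 2) · (1/2) = 2701/2 = 2701/2 ≈ 1350.50000.

E[X] = 2701/2 = 1350.50000.


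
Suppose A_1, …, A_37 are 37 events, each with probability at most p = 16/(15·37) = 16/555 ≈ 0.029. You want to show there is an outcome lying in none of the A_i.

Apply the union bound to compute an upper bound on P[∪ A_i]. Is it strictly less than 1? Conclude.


Union bound: P[∪_{i=1}^{37} A_i] ≤ Σ_i P[A_i] ≤ 37·p = 37·(16/555) = 16/15.
Numerically: 16/15 ≈ 1.067.
Is 16/15 < 1? NO.
Since the bound 16/15 is ≥ 1, the union bound is uninformative here; it does NOT by itself certify existence.

37·p = 16/15 ≈ 1.067; existence NOT certified by the union bound.


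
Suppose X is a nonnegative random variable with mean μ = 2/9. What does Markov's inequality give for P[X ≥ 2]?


μ = E[X] = 2/9, a = 2.
Markov: P[X ≥ 2] ≤ μ/a = (2/9)/2 = 1/9.
Numerically: ≈ 0.111.
(Since a = 2 > μ = 0.222, the bound 1/9 is < 1 and informative.)

P[X ≥ 2] ≤ 1/9 ≈ 0.111.


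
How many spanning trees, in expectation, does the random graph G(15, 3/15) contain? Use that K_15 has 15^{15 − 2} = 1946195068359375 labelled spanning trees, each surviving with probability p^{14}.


K_15 has 15^{15 − 2} = 1946195068359375 labelled spanning trees.
For each such spanning tree H, let X_H = 1 if all 14 edges of H are present in G. Then P[X_H = 1] = p^{14} = (1/5)^{14} = 1/6103515625.
By linearity of expectation: E[X] = Σ_H E[X_H] = 1946195068359375 · p^{14} = 1946195068359375 · 1/6103515625 = 1594323/5.
Numerically: E[X] ≈ 318865.

E[X] = 1946195068359375 · (1/5)^{14} = 1594323/5 ≈ 318865.


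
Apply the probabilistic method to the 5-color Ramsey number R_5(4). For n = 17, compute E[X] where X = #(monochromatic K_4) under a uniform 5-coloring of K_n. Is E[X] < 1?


E[X] = C(17, 4) · 5^{1 − 6} = 2380 · 5^{−5} = 2380/3125.
As a reduced fraction: E[X] = 476/625 ≈ 0.761600.
Is E[X] < 1? YES.
Since E[X] < 1, there exists a 5-coloring of K_{17} with no monochromatic K_4; hence R_5(4) > 17.

E[X] = 476/625 ≈ 0.761600; E[X] < 1, so R_5(4) > 17.


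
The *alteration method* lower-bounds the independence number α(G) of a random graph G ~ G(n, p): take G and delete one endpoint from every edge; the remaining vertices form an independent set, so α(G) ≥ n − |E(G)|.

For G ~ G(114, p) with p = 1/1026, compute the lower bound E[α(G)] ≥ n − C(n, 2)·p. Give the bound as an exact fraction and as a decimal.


E[|E(G)|] = C(114, 2)·p = 6441 · (1/1026) = 113/18.
E[α(G)] ≥ n − E[|E(G)|] = 114 − 113/18 = 1939/18.
Numerically: ≈ 107.7222.
(This is only a lower bound; the true E[α(G)] may be larger.)

E[α(G)] ≥ 1939/18 ≈ 107.7222.


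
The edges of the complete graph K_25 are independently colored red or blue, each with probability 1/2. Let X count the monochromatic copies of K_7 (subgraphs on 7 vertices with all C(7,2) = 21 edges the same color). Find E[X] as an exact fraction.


Let X = Σ_S X_S over the C(25, 7) = 480700 subsets S of size 7, where X_S = 1 if the K_7 on S is monochromatic.
For a fixed S, the K_7 on S has C(7, 2) = 21 edges. P[all 21 edges red] = (1/2)^21, and likewise for blue, so P[monochromatic] = 2·(1/2)^21 = 2^{1 − 21} = 1/1048576.
By linearity of expectation: E[X] = C(25, 7) · 2^{1 − 21} = 480700 · 1/1048576 = 120175/262144.
Numerically: E[X] ≈ 0.458431.

E[X] = C(25,7)·2^(1−C(7,2)) = 120175/262144 ≈ 0.458431.


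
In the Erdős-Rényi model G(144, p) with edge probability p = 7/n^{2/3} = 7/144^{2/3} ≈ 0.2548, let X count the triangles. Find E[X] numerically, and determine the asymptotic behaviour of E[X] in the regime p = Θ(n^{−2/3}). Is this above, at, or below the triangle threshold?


Number of potential triangles: C(144, 3) = 487344.
Each occurs with probability p³ ≈ (0.2548)³ ≈ 1.654128e-02.
By linearity: E[X] = C(144, 3)·p³ ≈ 487344 · 1.654128e-02 ≈ 8061.2940.
Since α = 2/3 < 1, p = c/n^{2/3} ≫ 1/n is above the triangle threshold p ~ 1/n. Asymptotically E[X] ~ (c³/6)·n^{3(1−α)} = (7³/6)·n^{1} → ∞; triangles are abundant w.h.p.

E[X] ≈ 8061.2940; in regime p = Θ(1/n^{2/3}) E[X] diverges (above the triangle threshold p ~ 1/n).


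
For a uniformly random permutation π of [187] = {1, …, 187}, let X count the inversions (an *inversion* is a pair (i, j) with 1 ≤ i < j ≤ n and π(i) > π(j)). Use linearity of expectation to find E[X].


Write X = Σ X_I over the C(187, 2) = 17391 pairs i < j, with X_I the indicator of one inversion.
There are 17391 indicators.
For each fixed pair i < j, the values π(i) and π(j) are two distinct elements of {1, …, 187} in uniformly random order; by symmetry P[π(i) > π(j)] = 1/2.
By linearity: E[X] = 17391 · (1/2) = C(187, 2) · (1/2) = 17391/2 = 17391/2 ≈ 8695.500.

E[X] = 17391/2 = 8695.500.


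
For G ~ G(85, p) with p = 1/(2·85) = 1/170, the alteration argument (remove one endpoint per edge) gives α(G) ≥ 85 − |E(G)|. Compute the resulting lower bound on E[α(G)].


E[|E(G)|] = C(85, 2)·p = 3570 · (1/170) = 21.
E[α(G)] ≥ n − E[|E(G)|] = 85 − 21 = 64.
Numerically: ≈ 64.000000.
(This is only a lower bound; the true E[α(G)] may be larger.)

E[α(G)] ≥ 64 ≈ 64.000000.


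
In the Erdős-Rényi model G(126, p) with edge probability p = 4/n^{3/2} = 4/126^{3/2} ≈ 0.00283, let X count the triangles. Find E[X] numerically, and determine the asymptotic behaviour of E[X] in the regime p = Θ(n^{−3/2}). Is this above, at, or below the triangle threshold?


Number of potential triangles: C(126, 3) = 325500.
Each occurs with probability p³ ≈ (0.00283)³ ≈ 2.26210e-08.
By linearity: E[X] = C(126, 3)·p³ ≈ 325500 · 2.26210e-08 ≈ 0.007.
Since α = 3/2 > 1, p = c/n^{3/2} = o(1/n) is below the triangle threshold p ~ 1/n. Asymptotically E[X] ~ (c³/6)·n^{3(1−α)} = (4³/6)·n^{-1.5} → 0, so by Markov's inequality G has no triangles w.h.p.

E[X] ≈ 0.007; in regime p = Θ(1/n^{3/2}) E[X] tends to 0 (below the triangle threshold p ~ 1/n).


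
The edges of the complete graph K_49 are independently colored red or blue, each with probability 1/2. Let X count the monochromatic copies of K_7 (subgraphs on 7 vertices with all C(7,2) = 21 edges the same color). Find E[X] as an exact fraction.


Let X = Σ_S X_S over the C(49, 7) = 85900584 subsets S of size 7, where X_S = 1 if the K_7 on S is monochromatic.
For a fixed S, the K_7 on S has C(7, 2) = 21 edges. P[all 21 edges red] = (1/2)^21, and likewise for blue, so P[monochromatic] = 2·(1/2)^21 = 2^{1 − 21} = 1/1048576.
Summing: E[X] = C(49, 7) · 2^{1 − 21} = 85900584 · 1/1048576 = 10737573/131072.
Numerically: E[X] ≈ 81.9212.

E[X] = C(49,7)·2^(1−C(7,2)) = 10737573/131072 ≈ 81.9212.


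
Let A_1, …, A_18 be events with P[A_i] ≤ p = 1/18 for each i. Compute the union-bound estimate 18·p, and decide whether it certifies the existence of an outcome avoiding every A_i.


Union bound: P[∪_{i=1}^{18} A_i] ≤ Σ_i P[A_i] ≤ 18·p = 18·(1/18) = 1.
Numerically: 1 ≈ 1.000000.
Is 1 < 1? NO.
Since the bound 1 is ≥ 1, the union bound is uninformative here; it does NOT by itself certify existence.

18·p = 1 ≈ 1.000000; existence NOT certified by the union bound.


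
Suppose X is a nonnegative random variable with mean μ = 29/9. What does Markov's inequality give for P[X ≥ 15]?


μ = E[X] = 29/9, a = 15.
Markov: P[X ≥ 15] ≤ μ/a = (29/9)/15 = 29/135.
Numerically: ≈ 0.21481.
(Since a = 15 > μ = 3.22222, the bound 29/135 is < 1 and informative.)

P[X ≥ 15] ≤ 29/135 ≈ 0.21481.


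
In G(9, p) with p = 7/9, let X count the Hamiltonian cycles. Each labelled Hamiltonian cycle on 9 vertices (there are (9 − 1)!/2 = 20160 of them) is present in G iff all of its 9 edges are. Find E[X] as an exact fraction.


K_9 has (9 − 1)!/2 = 20160 labelled Hamiltonian cycles.
For each such Hamiltonian cycle H, let X_H = 1 if all 9 edges of H are present in G. Then P[X_H = 1] = p^{9} = (7/9)^{9} = 40353607/387420489.
By linearity: E[X] = Σ_H E[X_H] = 20160 · p^{9} = 20160 · 40353607/387420489 = 90392079680/43046721.
Numerically: E[X] ≈ 2.1e+03.

E[X] = 20160 · (7/9)^{9} = 90392079680/43046721 ≈ 2.1e+03.


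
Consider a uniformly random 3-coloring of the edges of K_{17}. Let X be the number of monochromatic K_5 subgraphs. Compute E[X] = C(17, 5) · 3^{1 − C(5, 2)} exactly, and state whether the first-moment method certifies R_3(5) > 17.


E[X] = C(17, 5) · 3^{1 − 10} = 6188 · 3^{−9} = 6188/19683.
As a reduced fraction: E[X] = 6188/19683 ≈ 0.31438.
Is E[X] < 1? YES.
Since E[X] < 1, there exists a 3-coloring of K_{17} with no monochromatic K_5; hence R_3(5) > 17.

E[X] = 6188/19683 ≈ 0.31438; E[X] < 1, so R_3(5) > 17.


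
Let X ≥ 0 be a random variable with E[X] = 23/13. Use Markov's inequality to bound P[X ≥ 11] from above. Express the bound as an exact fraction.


μ = E[X] = 23/13, a = 11.
Markov: P[X ≥ 11] ≤ μ/a = (23/13)/11 = 23/143.
Numerically: ≈ 0.16084.
(Since a = 11 > μ = 1.76923, the bound 23/143 is < 1 and informative.)

P[X ≥ 11] ≤ 23/143 ≈ 0.16084.


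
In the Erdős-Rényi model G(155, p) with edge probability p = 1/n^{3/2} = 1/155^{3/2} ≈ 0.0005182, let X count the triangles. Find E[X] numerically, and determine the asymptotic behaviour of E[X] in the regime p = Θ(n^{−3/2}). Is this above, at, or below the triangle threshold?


Number of potential triangles: C(155, 3) = 608685.
Each occurs with probability p³ ≈ (0.0005182)³ ≈ 1.391577e-10.
By linearity: E[X] = C(155, 3)·p³ ≈ 608685 · 1.391577e-10 ≈ 0.0001.
Since α = 3/2 > 1, p = c/n^{3/2} = o(1/n) is below the triangle threshold p ~ 1/n. Asymptotically E[X] ~ (c³/6)·n^{3(1−α)} = (1³/6)·n^{-1.5} → 0, so by Markov's inequality G has no triangles w.h.p.

E[X] ≈ 0.0001; in regime p = Θ(1/n^{3/2}) E[X] tends to 0 (below the triangle threshold p ~ 1/n).


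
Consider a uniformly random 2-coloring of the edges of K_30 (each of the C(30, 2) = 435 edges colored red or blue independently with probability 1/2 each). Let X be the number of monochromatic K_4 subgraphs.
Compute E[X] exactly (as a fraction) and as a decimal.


Let X = Σ_S X_S over the C(30, 4) = 27405 subsets S of size 4, where X_S = 1 if the K_4 on S is monochromatic.
For a fixed S, the K_4 on S has C(4, 2) = 6 edges. P[all 6 edges red] = (1/2)^6, and likewise for blue, so P[monochromatic] = 2·(1/2)^6 = 2^{1 − 6} = 1/32.
By linearity: E[X] = C(30, 4) · 2^{1 − 6} = 27405 · 1/32 = 27405/32.
Numerically: E[X] ≈ 856.40625.

E[X] = C(30,4)·2^(1−C(4,2)) = 27405/32 ≈ 856.40625.


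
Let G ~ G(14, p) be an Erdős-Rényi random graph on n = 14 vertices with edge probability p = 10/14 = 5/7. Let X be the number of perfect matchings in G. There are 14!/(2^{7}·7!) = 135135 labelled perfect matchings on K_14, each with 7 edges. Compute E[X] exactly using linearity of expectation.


K_14 has 14!/(2^{7}·7!) = 135135 labelled perfect matchings.
For each such perfect matching H, let X_H = 1 if all 7 edges of H are present in G. Then P[X_H = 1] = p^{7} = (5/7)^{7} = 78125/823543.
Summing the indicators: E[X] = Σ_H E[X_H] = 135135 · p^{7} = 135135 · 78125/823543 = 1508203125/117649.
Numerically: E[X] ≈ 12820.

E[X] = 135135 · (5/7)^{7} = 1508203125/117649 ≈ 12820.


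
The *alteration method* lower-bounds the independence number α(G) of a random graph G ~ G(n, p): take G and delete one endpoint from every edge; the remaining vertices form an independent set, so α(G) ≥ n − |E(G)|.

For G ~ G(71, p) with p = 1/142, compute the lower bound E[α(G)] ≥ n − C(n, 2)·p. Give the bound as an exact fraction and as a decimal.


E[|E(G)|] = C(71, 2)·p = 2485 · (1/142) = 35/2.
E[α(G)] ≥ n − E[|E(G)|] = 71 − 35/2 = 107/2.
Numerically: ≈ 53.500000.
(This is only a lower bound; the true E[α(G)] may be larger.)

E[α(G)] ≥ 107/2 ≈ 53.500000.


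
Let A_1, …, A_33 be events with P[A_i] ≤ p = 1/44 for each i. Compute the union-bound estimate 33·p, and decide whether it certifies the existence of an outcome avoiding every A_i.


Union bound: P[∪_{i=1}^{33} A_i] ≤ Σ_i P[A_i] ≤ 33·p = 33·(1/44) = 3/4.
Numerically: 3/4 ≈ 0.7500000.
Is 3/4 < 1? YES.
Since P[∪ A_i] ≤ 3/4 < 1, the complement has P[∩ A_i^c] ≥ 1 − 3/4 = 1/4 > 0, so some outcome avoids every A_i.

33·p = 3/4 ≈ 0.7500000; existence CERTIFIED by the union bound.


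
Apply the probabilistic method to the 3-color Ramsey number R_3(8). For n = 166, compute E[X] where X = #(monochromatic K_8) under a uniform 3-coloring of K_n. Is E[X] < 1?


E[X] = C(166, 8) · 3^{1 − 28} = 12049276177620 · 3^{−27} = 12049276177620/7625597484987.
As a reduced fraction: E[X] = 148756496020/94143178827 ≈ 1.580.
Is E[X] < 1? NO.
Since E[X] ≥ 1, the first-moment bound is inconclusive at n = 166; it does NOT by itself certify R_3(8) > 166.

E[X] = 148756496020/94143178827 ≈ 1.580; E[X] ≥ 1; first-moment method inconclusive here.


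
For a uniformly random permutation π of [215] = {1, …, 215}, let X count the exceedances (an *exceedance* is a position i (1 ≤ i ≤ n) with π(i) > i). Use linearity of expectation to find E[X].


Write X = Σ_{i=1}^{215} X_i, where X_i = 1_{π(i) > i}.
For each fixed i, π(i) is uniform over {1, …, 215} (marginal of a uniform permutation), so P[π(i) > i] = (n − i)/n. Summing: Σ_{i=1}^{215} (n − i)/n = (0 + 1 + … + 214)/215 = 215(215 − 1)/(2·215) = (215 − 1)/2.
Hence E[X] = Σ_{i=1}^{215} (215 − i)/215 = 107 ≈ 107.0000.

E[X] = 107 = 107.0000.


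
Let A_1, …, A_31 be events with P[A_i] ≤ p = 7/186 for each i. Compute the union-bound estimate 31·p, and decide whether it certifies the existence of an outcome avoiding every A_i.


Union bound: P[∪_{i=1}^{31} A_i] ≤ Σ_i P[A_i] ≤ 31·p = 31·(7/186) = 7/6.
Numerically: 7/6 ≈ 1.166667.
Is 7/6 < 1? NO.
Since the bound 7/6 is ≥ 1, the union bound is uninformative here; it does NOT by itself certify existence.

31·p = 7/6 ≈ 1.166667; existence NOT certified by the union bound.


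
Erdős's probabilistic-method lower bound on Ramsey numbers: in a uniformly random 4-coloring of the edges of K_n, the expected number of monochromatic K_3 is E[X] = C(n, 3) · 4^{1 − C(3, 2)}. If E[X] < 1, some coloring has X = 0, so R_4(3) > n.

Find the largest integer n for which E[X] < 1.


We need C(n, 3) · 4^{1 − 3} < 1, i.e. C(n, 3) < 4^{3 − 1} = 16.
Check values of n near the boundary:
  n = 3: C(3, 3) = 1; 1 < 16? YES
  n = 4: C(4, 3) = 4; 4 < 16? YES
  n = 5: C(5, 3) = 10; 10 < 16? YES
  n = 6: C(6, 3) = 20; 20 < 16? NO
  n = 7: C(7, 3) = 35; 35 < 16? NO
  n = 8: C(8, 3) = 56; 56 < 16? NO
The largest n with C(n, 3) < 16 is n = 5 (where E[X] = 5/8 ≈ 0.625). Hence R_4(3) > 5, i.e. R_4(3) ≥ 6.

Largest n = 5; hence R_4(3) > 5.


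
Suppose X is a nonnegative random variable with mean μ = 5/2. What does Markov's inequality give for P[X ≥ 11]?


μ = E[X] = 5/2, a = 11.
Markov: P[X ≥ 11] ≤ μ/a = (5/2)/11 = 5/22.
Numerically: ≈ 0.227.
(Since a = 11 > μ = 2.500, the bound 5/22 is < 1 and informative.)

P[X ≥ 11] ≤ 5/22 ≈ 0.227.


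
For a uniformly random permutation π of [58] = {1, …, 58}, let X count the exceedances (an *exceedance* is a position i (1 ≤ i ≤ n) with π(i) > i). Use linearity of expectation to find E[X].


Write X = Σ_{i=1}^{58} X_i, where X_i = 1_{π(i) > i}.
For each fixed i, π(i) is uniform over {1, …, 58} (marginal of a uniform permutation), so P[π(i) > i] = (n − i)/n. Summing: Σ_{i=1}^{58} (n − i)/n = (0 + 1 + … + 57)/58 = 58(58 − 1)/(2·58) = (58 − 1)/2.
Hence E[X] = Σ_{i=1}^{58} (58 − i)/58 = 57/2 ≈ 28.50000.

E[X] = 57/2 = 28.50000.


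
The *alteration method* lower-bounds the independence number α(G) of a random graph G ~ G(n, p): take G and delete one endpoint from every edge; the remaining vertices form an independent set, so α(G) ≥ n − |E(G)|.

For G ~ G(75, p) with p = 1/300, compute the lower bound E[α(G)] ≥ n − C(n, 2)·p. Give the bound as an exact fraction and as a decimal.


E[|E(G)|] = C(75, 2)·p = 2775 · (1/300) = 37/4.
E[α(G)] ≥ n − E[|E(G)|] = 75 − 37/4 = 263/4.
Numerically: ≈ 65.750000.
(This is only a lower bound; the true E[α(G)] may be larger.)

E[α(G)] ≥ 263/4 ≈ 65.750000.


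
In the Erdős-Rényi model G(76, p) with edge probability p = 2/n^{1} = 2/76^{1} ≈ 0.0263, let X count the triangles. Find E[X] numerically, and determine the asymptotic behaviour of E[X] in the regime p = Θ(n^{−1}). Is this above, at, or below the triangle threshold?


Number of potential triangles: C(76, 3) = 70300.
Each occurs with probability p³ ≈ (0.0263)³ ≈ 1.82242e-05.
By linearity: E[X] = C(76, 3)·p³ ≈ 70300 · 1.82242e-05 ≈ 1.281.
Here α = 1, so p = 2/n is exactly at the triangle threshold p ~ 1/n. Asymptotically E[X] → c³/6 = 2³/6 = 4/3 ≈ 1.333, a bounded constant. In this regime the triangle count is asymptotically Poisson(c³/6).

E[X] ≈ 1.281; in regime p = Θ(1/n^{1}) E[X] stays bounded (at the triangle threshold p ~ 1/n).


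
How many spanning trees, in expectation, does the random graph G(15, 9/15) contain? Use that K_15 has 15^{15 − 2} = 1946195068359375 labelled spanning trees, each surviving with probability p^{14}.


K_15 has 15^{15 − 2} = 1946195068359375 labelled spanning trees.
For each such spanning tree H, let X_H = 1 if all 14 edges of H are present in G. Then P[X_H = 1] = p^{14} = (3/5)^{14} = 4782969/6103515625.
By linearity: E[X] = Σ_H E[X_H] = 1946195068359375 · p^{14} = 1946195068359375 · 4782969/6103515625 = 7625597484987/5.
Numerically: E[X] ≈ 1.525e+12.

E[X] = 1946195068359375 · (3/5)^{14} = 7625597484987/5 ≈ 1.525e+12.


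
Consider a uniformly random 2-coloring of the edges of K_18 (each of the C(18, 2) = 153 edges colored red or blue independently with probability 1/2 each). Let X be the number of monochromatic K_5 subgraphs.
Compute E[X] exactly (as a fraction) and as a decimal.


Let X = Σ_S X_S over the C(18, 5) = 8568 subsets S of size 5, where X_S = 1 if the K_5 on S is monochromatic.
For a fixed S, the K_5 on S has C(5, 2) = 10 edges. P[all 10 edges red] = (1/2)^10, and likewise for blue, so P[monochromatic] = 2·(1/2)^10 = 2^{1 − 10} = 1/512.
By linearity of expectation: E[X] = C(18, 5) · 2^{1 − 10} = 8568 · 1/512 = 1071/64.
Numerically: E[X] ≈ 16.734375.

E[X] = C(18,5)·2^(1−C(5,2)) = 1071/64 ≈ 16.734375.


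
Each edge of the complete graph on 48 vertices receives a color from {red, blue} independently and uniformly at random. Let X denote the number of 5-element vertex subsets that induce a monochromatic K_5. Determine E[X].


Let X = Σ_S X_S over the C(48, 5) = 1712304 subsets S of size 5, where X_S = 1 if the K_5 on S is monochromatic.
For a fixed S, the K_5 on S has C(5, 2) = 10 edges. P[all 10 edges red] = (1/2)^10, and likewise for blue, so P[monochromatic] = 2·(1/2)^10 = 2^{1 − 10} = 1/512.
Summing: E[X] = C(48, 5) · 2^{1 − 10} = 1712304 · 1/512 = 107019/32.
Numerically: E[X] ≈ 3344.343750.

E[X] = C(48,5)·2^(1−C(5,2)) = 107019/32 ≈ 3344.343750.


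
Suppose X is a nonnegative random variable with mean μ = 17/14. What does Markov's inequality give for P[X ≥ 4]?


μ = E[X] = 17/14, a = 4.
Markov: P[X ≥ 4] ≤ μ/a = (17/14)/4 = 17/56.
Numerically: ≈ 0.304.
(Since a = 4 > μ = 1.214, the bound 17/56 is < 1 and informative.)

P[X ≥ 4] ≤ 17/56 ≈ 0.304.


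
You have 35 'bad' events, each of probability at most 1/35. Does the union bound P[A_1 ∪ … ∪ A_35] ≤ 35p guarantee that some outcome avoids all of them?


Union bound: P[∪_{i=1}^{35} A_i] ≤ Σ_i P[A_i] ≤ 35·p = 35·(1/35) = 1.
Numerically: 1 ≈ 1.000.
Is 1 < 1? NO.
Since the bound 1 is ≥ 1, the union bound is uninformative here; it does NOT by itself certify existence.

35·p = 1 ≈ 1.000; existence NOT certified by the union bound.


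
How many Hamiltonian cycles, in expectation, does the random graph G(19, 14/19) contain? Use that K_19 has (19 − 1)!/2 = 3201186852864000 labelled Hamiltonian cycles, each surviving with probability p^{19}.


K_19 has (19 − 1)!/2 = 3201186852864000 labelled Hamiltonian cycles.
For each such Hamiltonian cycle H, let X_H = 1 if all 19 edges of H are present in G. Then P[X_H = 1] = p^{19} = (14/19)^{19} = 5976303958948914397184/1978419655660313589123979.
By linearity of expectation: E[X] = Σ_H E[X_H] = 3201186852864000 · p^{19} = 3201186852864000 · 5976303958948914397184/1978419655660313589123979 = 19131265662106339128470788663934976000/1978419655660313589123979.
Numerically: E[X] ≈ 9.67e+12.

E[X] = 3201186852864000 · (14/19)^{19} = 19131265662106339128470788663934976000/1978419655660313589123979 ≈ 9.67e+12.


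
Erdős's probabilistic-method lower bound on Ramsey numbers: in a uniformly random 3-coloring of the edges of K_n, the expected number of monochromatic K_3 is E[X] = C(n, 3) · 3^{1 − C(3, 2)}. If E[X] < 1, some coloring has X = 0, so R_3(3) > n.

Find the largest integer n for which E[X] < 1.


We need C(n, 3) · 3^{1 − 3} < 1, i.e. C(n, 3) < 3^{3 − 1} = 9.
Check values of n near the boundary:
  n = 3: C(3, 3) = 1; 1 < 9? YES
  n = 4: C(4, 3) = 4; 4 < 9? YES
  n = 5: C(5, 3) = 10; 10 < 9? NO
  n = 6: C(6, 3) = 20; 20 < 9? NO
  n = 7: C(7, 3) = 35; 35 < 9? NO
The largest n with C(n, 3) < 9 is n = 4 (where E[X] = 4/9 ≈ 0.4444). Hence R_3(3) > 4, i.e. R_3(3) ≥ 5.

Largest n = 4; hence R_3(3) > 4.


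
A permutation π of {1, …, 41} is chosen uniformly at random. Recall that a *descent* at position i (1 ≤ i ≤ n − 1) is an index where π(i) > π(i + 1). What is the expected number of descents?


Write X = Σ X_I over i = 1, …, 40, with X_I the indicator of one descent.
There are 40 indicators.
For each fixed i, the pair (π(i), π(i+1)) is a uniformly random ordered pair of distinct values from {1, …, 41}; by symmetry P[π(i) > π(i+1)] = 1/2.
By linearity: E[X] = 40 · (1/2) = (41 − 1) · (1/2) = 20 ≈ 20.0000.

E[X] = 20 = 20.0000.


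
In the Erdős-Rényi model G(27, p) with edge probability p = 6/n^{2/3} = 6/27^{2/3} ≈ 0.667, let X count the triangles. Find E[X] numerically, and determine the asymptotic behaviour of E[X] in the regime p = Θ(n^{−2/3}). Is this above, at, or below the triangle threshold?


Number of potential triangles: C(27, 3) = 2925.
Each occurs with probability p³ ≈ (0.667)³ ≈ 2.96296e-01.
By linearity: E[X] = C(27, 3)·p³ ≈ 2925 · 2.96296e-01 ≈ 866.667.
Since α = 2/3 < 1, p = c/n^{2/3} ≫ 1/n is above the triangle threshold p ~ 1/n. Asymptotically E[X] ~ (c³/6)·n^{3(1−α)} = (6³/6)·n^{1} → ∞; triangles are abundant w.h.p.

E[X] ≈ 866.667; in regime p = Θ(1/n^{2/3}) E[X] diverges (above the triangle threshold p ~ 1/n).


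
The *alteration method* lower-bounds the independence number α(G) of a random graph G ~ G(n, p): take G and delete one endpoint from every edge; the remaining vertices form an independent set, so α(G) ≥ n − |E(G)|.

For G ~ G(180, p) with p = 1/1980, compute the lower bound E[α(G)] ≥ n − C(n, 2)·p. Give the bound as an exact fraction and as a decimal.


E[|E(G)|] = C(180, 2)·p = 16110 · (1/1980) = 179/22.
E[α(G)] ≥ n − E[|E(G)|] = 180 − 179/22 = 3781/22.
Numerically: ≈ 171.864.
(This is only a lower bound; the true E[α(G)] may be larger.)

E[α(G)] ≥ 3781/22 ≈ 171.864.


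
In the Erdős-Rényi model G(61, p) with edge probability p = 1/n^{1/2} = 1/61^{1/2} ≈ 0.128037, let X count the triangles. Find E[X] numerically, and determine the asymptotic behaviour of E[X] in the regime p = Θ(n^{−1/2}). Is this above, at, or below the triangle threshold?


Number of potential triangles: C(61, 3) = 35990.
Each occurs with probability p³ ≈ (0.128037)³ ≈ 2.09896524e-03.
By linearity: E[X] = C(61, 3)·p³ ≈ 35990 · 2.09896524e-03 ≈ 75.541759.
Since α = 1/2 < 1, p = c/n^{1/2} ≫ 1/n is above the triangle threshold p ~ 1/n. Asymptotically E[X] ~ (c³/6)·n^{3(1−α)} = (1³/6)·n^{1.5} → ∞; triangles are abundant w.h.p.

E[X] ≈ 75.541759; in regime p = Θ(1/n^{1/2}) E[X] diverges (above the triangle threshold p ~ 1/n).


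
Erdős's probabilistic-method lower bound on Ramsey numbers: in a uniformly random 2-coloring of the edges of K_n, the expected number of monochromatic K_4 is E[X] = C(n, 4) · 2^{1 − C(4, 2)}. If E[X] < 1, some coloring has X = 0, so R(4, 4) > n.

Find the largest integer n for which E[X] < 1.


We need C(n, 4) · 2^{1 − 6} < 1, i.e. C(n, 4) < 2^{6 − 1} = 32.
Check values of n near the boundary:
  n = 4: C(4, 4) = 1; 1 < 32? YES
  n = 5: C(5, 4) = 5; 5 < 32? YES
  n = 6: C(6, 4) = 15; 15 < 32? YES
  n = 7: C(7, 4) = 35; 35 < 32? NO
The largest n with C(n, 4) < 32 is n = 6 (where E[X] = 15/32 ≈ 0.469). Hence R(4, 4) > 6, i.e. R(4, 4) ≥ 7.

Largest n = 6; hence R(4, 4) > 6.


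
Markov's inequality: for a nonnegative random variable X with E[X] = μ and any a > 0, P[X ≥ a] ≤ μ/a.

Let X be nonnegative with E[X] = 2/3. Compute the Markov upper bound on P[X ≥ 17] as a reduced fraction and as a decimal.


μ = E[X] = 2/3, a = 17.
Markov: P[X ≥ 17] ≤ μ/a = (2/3)/17 = 2/51.
Numerically: ≈ 0.03922.
(Since a = 17 > μ = 0.66667, the bound 2/51 is < 1 and informative.)

P[X ≥ 17] ≤ 2/51 ≈ 0.03922.


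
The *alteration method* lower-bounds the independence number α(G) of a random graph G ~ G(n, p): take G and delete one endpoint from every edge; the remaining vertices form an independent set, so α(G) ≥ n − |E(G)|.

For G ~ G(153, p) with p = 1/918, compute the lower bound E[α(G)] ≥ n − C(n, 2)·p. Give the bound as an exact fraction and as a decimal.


E[|E(G)|] = C(153, 2)·p = 11628 · (1/918) = 38/3.
E[α(G)] ≥ n − E[|E(G)|] = 153 − 38/3 = 421/3.
Numerically: ≈ 140.3333.
(This is only a lower bound; the true E[α(G)] may be larger.)

E[α(G)] ≥ 421/3 ≈ 140.3333.


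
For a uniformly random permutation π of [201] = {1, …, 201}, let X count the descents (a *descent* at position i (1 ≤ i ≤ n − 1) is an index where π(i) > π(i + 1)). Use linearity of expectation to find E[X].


Write X = Σ X_I over i = 1, …, 200, with X_I the indicator of one descent.
There are 200 indicators.
For each fixed i, the pair (π(i), π(i+1)) is a uniformly random ordered pair of distinct values from {1, …, 201}; by symmetry P[π(i) > π(i+1)] = 1/2.
By linearity: E[X] = 200 · (1/2) = (201 − 1) · (1/2) = 100 ≈ 100.0000.

E[X] = 100 = 100.0000.


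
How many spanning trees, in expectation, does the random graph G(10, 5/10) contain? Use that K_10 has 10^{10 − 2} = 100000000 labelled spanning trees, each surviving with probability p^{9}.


K_10 has 10^{10 − 2} = 100000000 labelled spanning trees.
For each such spanning tree H, let X_H = 1 if all 9 edges of H are present in G. Then P[X_H = 1] = p^{9} = (1/2)^{9} = 1/512.
By linearity: E[X] = Σ_H E[X_H] = 100000000 · p^{9} = 100000000 · 1/512 = 390625/2.
Numerically: E[X] ≈ 1.9531e+05.

E[X] = 100000000 · (1/2)^{9} = 390625/2 ≈ 1.9531e+05.


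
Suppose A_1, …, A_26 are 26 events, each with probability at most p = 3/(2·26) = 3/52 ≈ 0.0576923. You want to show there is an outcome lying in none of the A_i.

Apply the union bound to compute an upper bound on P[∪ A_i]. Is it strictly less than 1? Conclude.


Union bound: P[∪_{i=1}^{26} A_i] ≤ Σ_i P[A_i] ≤ 26·p = 26·(3/52) = 3/2.
Numerically: 3/2 ≈ 1.5000000.
Is 3/2 < 1? NO.
Since the bound 3/2 is ≥ 1, the union bound is uninformative here; it does NOT by itself certify existence.

26·p = 3/2 ≈ 1.5000000; existence NOT certified by the union bound.


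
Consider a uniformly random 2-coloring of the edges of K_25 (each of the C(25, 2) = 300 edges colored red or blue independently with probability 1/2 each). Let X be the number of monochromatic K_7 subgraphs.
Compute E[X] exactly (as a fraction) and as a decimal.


Let X = Σ_S X_S over the C(25, 7) = 480700 subsets S of size 7, where X_S = 1 if the K_7 on S is monochromatic.
For a fixed S, the K_7 on S has C(7, 2) = 21 edges. P[all 21 edges red] = (1/2)^21, and likewise for blue, so P[monochromatic] = 2·(1/2)^21 = 2^{1 − 21} = 1/1048576.
By linearity: E[X] = C(25, 7) · 2^{1 − 21} = 480700 · 1/1048576 = 120175/262144.
Numerically: E[X] ≈ 0.458.

E[X] = C(25,7)·2^(1−C(7,2)) = 120175/262144 ≈ 0.458.


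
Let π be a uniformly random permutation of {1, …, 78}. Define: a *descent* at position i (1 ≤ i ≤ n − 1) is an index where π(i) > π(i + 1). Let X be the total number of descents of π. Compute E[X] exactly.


Write X = Σ X_I over i = 1, …, 77, with X_I the indicator of one descent.
There are 77 indicators.
For each fixed i, the pair (π(i), π(i+1)) is a uniformly random ordered pair of distinct values from {1, …, 78}; by symmetry P[π(i) > π(i+1)] = 1/2.
By linearity: E[X] = 77 · (1/2) = (78 − 1) · (1/2) = 77/2 ≈ 38.5000.

E[X] = 77/2 = 38.5000.


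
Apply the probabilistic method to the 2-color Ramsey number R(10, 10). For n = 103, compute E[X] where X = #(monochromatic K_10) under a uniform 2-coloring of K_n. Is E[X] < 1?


E[X] = C(103, 10) · 2^{1 − 45} = 23591276125340 · 2^{−44} = 23591276125340/17592186044416.
As a reduced fraction: E[X] = 5897819031335/4398046511104 ≈ 1.3410.
Is E[X] < 1? NO.
Since E[X] ≥ 1, the first-moment bound is inconclusive at n = 103; it does NOT by itself certify R(10, 10) > 103.

E[X] = 5897819031335/4398046511104 ≈ 1.3410; E[X] ≥ 1; first-moment method inconclusive here.


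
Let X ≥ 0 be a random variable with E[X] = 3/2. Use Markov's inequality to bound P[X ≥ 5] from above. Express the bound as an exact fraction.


μ = E[X] = 3/2, a = 5.
Markov: P[X ≥ 5] ≤ μ/a = (3/2)/5 = 3/10.
Numerically: ≈ 0.3000.
(Since a = 5 > μ = 1.5000, the bound 3/10 is < 1 and informative.)

P[X ≥ 5] ≤ 3/10 ≈ 0.3000.


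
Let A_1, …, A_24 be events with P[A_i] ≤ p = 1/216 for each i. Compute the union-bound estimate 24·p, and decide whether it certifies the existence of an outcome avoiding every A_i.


Union bound: P[∪_{i=1}^{24} A_i] ≤ Σ_i P[A_i] ≤ 24·p = 24·(1/216) = 1/9.
Numerically: 1/9 ≈ 0.111111.
Is 1/9 < 1? YES.
Since P[∪ A_i] ≤ 1/9 < 1, the complement has P[∩ A_i^c] ≥ 1 − 1/9 = 8/9 > 0, so some outcome avoids every A_i.

24·p = 1/9 ≈ 0.111111; existence CERTIFIED by the union bound.


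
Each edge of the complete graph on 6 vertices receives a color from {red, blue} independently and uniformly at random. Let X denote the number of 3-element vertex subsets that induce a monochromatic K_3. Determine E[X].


Let X = Σ_S X_S over the C(6, 3) = 20 subsets S of size 3, where X_S = 1 if the K_3 on S is monochromatic.
For a fixed S, the K_3 on S has C(3, 2) = 3 edges. P[all 3 edges red] = (1/2)^3, and likewise for blue, so P[monochromatic] = 2·(1/2)^3 = 2^{1 − 3} = 1/4.
By linearity of expectation: E[X] = C(6, 3) · 2^{1 − 3} = 20 · 1/4 = 5.
Numerically: E[X] ≈ 5.0000.

E[X] = C(6,3)·2^(1−C(3,2)) = 5 ≈ 5.0000.


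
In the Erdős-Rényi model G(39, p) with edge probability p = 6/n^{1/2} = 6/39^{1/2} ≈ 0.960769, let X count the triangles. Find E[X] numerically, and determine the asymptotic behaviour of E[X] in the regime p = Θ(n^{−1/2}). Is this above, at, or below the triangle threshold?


Number of potential triangles: C(39, 3) = 9139.
Each occurs with probability p³ ≈ (0.960769)³ ≈ 8.86863621e-01.
By linearity: E[X] = C(39, 3)·p³ ≈ 9139 · 8.86863621e-01 ≈ 8105.046633.
Since α = 1/2 < 1, p = c/n^{1/2} ≫ 1/n is above the triangle threshold p ~ 1/n. Asymptotically E[X] ~ (c³/6)·n^{3(1−α)} = (6³/6)·n^{1.5} → ∞; triangles are abundant w.h.p.

E[X] ≈ 8105.046633; in regime p = Θ(1/n^{1/2}) E[X] diverges (above the triangle threshold p ~ 1/n).


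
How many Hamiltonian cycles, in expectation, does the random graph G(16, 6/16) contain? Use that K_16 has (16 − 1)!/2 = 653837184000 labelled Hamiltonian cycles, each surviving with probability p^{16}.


K_16 has (16 − 1)!/2 = 653837184000 labelled Hamiltonian cycles.
For each such Hamiltonian cycle H, let X_H = 1 if all 16 edges of H are present in G. Then P[X_H = 1] = p^{16} = (3/8)^{16} = 43046721/281474976710656.
Summing the indicators: E[X] = Σ_H E[X_H] = 653837184000 · p^{16} = 653837184000 · 43046721/281474976710656 = 27485885585032875/274877906944.
Numerically: E[X] ≈ 99993.

E[X] = 653837184000 · (3/8)^{16} = 27485885585032875/274877906944 ≈ 99993.


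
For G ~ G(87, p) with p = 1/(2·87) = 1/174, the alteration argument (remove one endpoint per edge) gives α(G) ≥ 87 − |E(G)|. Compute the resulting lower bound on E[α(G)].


E[|E(G)|] = C(87, 2)·p = 3741 · (1/174) = 43/2.
E[α(G)] ≥ n − E[|E(G)|] = 87 − 43/2 = 131/2.
Numerically: ≈ 65.500.
(This is only a lower bound; the true E[α(G)] may be larger.)

E[α(G)] ≥ 131/2 ≈ 65.500.


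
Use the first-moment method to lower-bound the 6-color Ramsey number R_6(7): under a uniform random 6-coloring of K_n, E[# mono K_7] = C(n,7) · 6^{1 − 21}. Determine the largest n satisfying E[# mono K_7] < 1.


We need C(n, 7) · 6^{1 − 21} < 1, i.e. C(n, 7) < 6^{21 − 1} = 3656158440062976.
Check values of n near the boundary:
  n = 565: C(565, 7) = 3513212521235560; 3513212521235560 < 3656158440062976? YES
  n = 566: C(566, 7) = 3557206237959440; 3557206237959440 < 3656158440062976? YES
  n = 567: C(567, 7) = 3601671315933933; 3601671315933933 < 3656158440062976? YES
  n = 568: C(568, 7) = 3646611956239704; 3646611956239704 < 3656158440062976? YES
  n = 569: C(569, 7) = 3692032389858348; 3692032389858348 < 3656158440062976? NO
  n = 570: C(570, 7) = 3737936877831720; 3737936877831720 < 3656158440062976? NO
  n = 571: C(571, 7) = 3784329711421830; 3784329711421830 < 3656158440062976? NO
The largest n with C(n, 7) < 3656158440062976 is n = 568 (where E[X] = 16882462760369/16926659444736 ≈ 0.9973889). Hence R_6(7) > 568, i.e. R_6(7) ≥ 569.

Largest n = 568; hence R_6(7) > 568.


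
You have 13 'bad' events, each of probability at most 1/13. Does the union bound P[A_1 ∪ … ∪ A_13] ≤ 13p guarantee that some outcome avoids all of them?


Union bound: P[∪_{i=1}^{13} A_i] ≤ Σ_i P[A_i] ≤ 13·p = 13·(1/13) = 1.
Numerically: 1 ≈ 1.00000.
Is 1 < 1? NO.
Since the bound 1 is ≥ 1, the union bound is uninformative here; it does NOT by itself certify existence.

13·p = 1 ≈ 1.00000; existence NOT certified by the union bound.


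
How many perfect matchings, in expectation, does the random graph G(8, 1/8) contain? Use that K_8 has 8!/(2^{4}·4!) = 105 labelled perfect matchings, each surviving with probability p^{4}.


K_8 has 8!/(2^{4}·4!) = 105 labelled perfect matchings.
For each such perfect matching H, let X_H = 1 if all 4 edges of H are present in G. Then P[X_H = 1] = p^{4} = (1/8)^{4} = 1/4096.
Summing the indicators: E[X] = Σ_H E[X_H] = 105 · p^{4} = 105 · 1/4096 = 105/4096.
Numerically: E[X] ≈ 0.02563.

E[X] = 105 · (1/8)^{4} = 105/4096 ≈ 0.02563.


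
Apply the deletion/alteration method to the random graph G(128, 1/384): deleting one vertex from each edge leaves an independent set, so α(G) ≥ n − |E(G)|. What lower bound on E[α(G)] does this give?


E[|E(G)|] = C(128, 2)·p = 8128 · (1/384) = 127/6.
E[α(G)] ≥ n − E[|E(G)|] = 128 − 127/6 = 641/6.
Numerically: ≈ 106.833.
(This is only a lower bound; the true E[α(G)] may be larger.)

E[α(G)] ≥ 641/6 ≈ 106.833.
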